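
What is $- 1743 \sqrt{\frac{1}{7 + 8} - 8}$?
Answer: $- \frac{581 i \sqrt{1785}}{5} \approx - 4909.4 i$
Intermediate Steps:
$- 1743 \sqrt{\frac{1}{7 + 8} - 8} = - 1743 \sqrt{\frac{1}{15} - 8} = - 1743 \sqrt{- \frac{119}{15}} = - 1743 \frac{i \sqrt{1785}}{15} = - \frac{581 i \sqrt{1785}}{5}$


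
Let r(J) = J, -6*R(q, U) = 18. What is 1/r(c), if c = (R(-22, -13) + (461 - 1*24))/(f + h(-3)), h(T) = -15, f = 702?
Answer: 687/434 ≈ 1.5829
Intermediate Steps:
R(q, U) = -3 (R(q, U) = -1/6*18 = -3)
c = 434/687 (c = (-3 + (461 - 1*24))/(702 - 15) = (-3 + (461 - 24))/687 = (-3 + 437)*(1/687) = 434*(1/687) = 434/687 ≈ 0.63173)
1/r(c) = 1/(434/687) = 687/434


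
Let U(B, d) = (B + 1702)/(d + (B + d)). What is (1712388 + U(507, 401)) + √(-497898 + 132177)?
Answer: 2241518101/1309 + I*√365721 ≈ 1.7124e+6 + 604.75*I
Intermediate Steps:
U(B, d) = (1702 + B)/(B + 2*d)
(1712388 + U(507, 401)) + √(-497898 + 132177) = (1712388 + (1702 + 507)/(507 + 2*401)) + √(-497898 + 132177) = (1712388 + 2209/(507 + 802)) + √(-365721) = (1712388 + 2209/1309) + I*√365721 = 2241518101/1309 + I*√365721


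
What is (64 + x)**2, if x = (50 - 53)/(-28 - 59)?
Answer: 3448449/841 ≈ 4100.4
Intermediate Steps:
x = 1/29 (x = -3/(-87) = -3*(-1/87) = 1/29 ≈ 0.034483)
(64 + x)**2 = (64 + 1/29)**2 = (1857/29)**2 = 3448449/841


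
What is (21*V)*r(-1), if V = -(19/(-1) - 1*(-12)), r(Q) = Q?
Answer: -147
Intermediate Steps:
V = 7 (V = -(19*(-1) + 12) = -(-19 + 12) = -1*(-7) = 7)
(21*V)*r(-1) = (21*7)*(-1) = 147*(-1) = -147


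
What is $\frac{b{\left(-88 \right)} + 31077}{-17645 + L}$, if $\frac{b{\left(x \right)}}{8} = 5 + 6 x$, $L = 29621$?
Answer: $\frac{26893}{11976} \approx 2.2456$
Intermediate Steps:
$b{\left(x \right)} = 40 + 48 x$ ($b{\left(x \right)} = 8 \left(5 + 6 x\right) = 40 + 48 x$)
$\frac{b{\left(-88 \right)} + 31077}{-17645 + L} = \frac{\left(40 + 48 \left(-88\right)\right) + 31077}{-17645 + 29621} = \frac{\left(40 - 4224\right) + 31077}{11976} = \left(-4184 + 31077\right) \frac{1}{11976} = 26893 \cdot \frac{1}{11976} = \frac{26893}{11976}$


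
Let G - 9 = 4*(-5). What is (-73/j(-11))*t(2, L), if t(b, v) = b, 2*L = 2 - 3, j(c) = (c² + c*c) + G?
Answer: -146/231 ≈ -0.63203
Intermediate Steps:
G = -11 (G = 9 + 4*(-5) = 9 - 20 = -11)
j(c) = -11 + 2*c² (j(c) = (c² + c*c) - 11 = (c² + c²) - 11 = 2*c² - 11 = -11 + 2*c²)
L = -½ (L = (2 - 3)/2 = (½)*(-1) = -½ ≈ -0.50000)
(-73/j(-11))*t(2, L) = -73/(-11 + 2*(-11)²)*2 = -73/(-11 + 2*121)*2 = -73/(-11 + 242)*2 = -73/231*2 = -146/231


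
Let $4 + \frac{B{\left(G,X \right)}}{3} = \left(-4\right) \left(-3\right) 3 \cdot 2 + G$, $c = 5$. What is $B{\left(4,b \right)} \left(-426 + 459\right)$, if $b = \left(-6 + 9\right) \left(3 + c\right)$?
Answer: $7128$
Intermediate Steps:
$b = 24$ ($b = \left(-6 + 9\right) \left(3 + 5\right) = 3 \cdot 8 = 24$)
$B{\left(G,X \right)} = 204 + 3 G$ ($B{\left(G,X \right)} = -12 + 3 \left(\left(-4\right) \left(-3\right) 3 \cdot 2 + G\right) = -12 + 3 \left(12 \cdot 3 \cdot 2 + G\right) = -12 + 3 \left(36 \cdot 2 + G\right) = -12 + 3 \left(72 + G\right) = -12 + \left(216 + 3 G\right) = 204 + 3 G$)
$B{\left(4,b \right)} \left(-426 + 459\right) = \left(204 + 3 \cdot 4\right) \left(-426 + 459\right) = \left(204 + 12\right) 33 = 216 \cdot 33 = 7128$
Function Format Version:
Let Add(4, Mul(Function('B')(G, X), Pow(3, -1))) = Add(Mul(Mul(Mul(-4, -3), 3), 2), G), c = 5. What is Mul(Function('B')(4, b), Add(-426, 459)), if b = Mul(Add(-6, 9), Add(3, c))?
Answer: 7128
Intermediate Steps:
b = 24 (b = Mul(Add(-6, 9), Add(3, 5)) = Mul(3, 8) = 24)
Function('B')(G, X) = Add(204, Mul(3, G)) (Function('B')(G, X) = Add(-12, Mul(3, Add(Mul(Mul(Mul(-4, -3), 3), 2), G))) = Add(-12, Mul(3, Add(Mul(Mul(12, 3), 2), G))) = Add(-12, Mul(3, Add(Mul(36, 2), G))) = Add(-12, Mul(3, Add(72, G))) = Add(-12, Add(216, Mul(3, G))) = Add(204, Mul(3, G)))
Mul(Function('B')(4, b), Add(-426, 459)) = Mul(Add(204, Mul(3, 4)), Add(-426, 459)) = Mul(Add(204, 12), 33) = Mul(216, 33) = 7128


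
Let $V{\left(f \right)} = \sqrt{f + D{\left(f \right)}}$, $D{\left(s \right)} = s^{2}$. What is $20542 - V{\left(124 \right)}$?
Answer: $20542 - 10 \sqrt{155} \approx 20418.0$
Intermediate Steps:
$V{\left(f \right)} = \sqrt{f + f^{2}}$
$20542 - V{\left(124 \right)} = 20542 - \sqrt{124 \left(1 + 124\right)} = 20542 - \sqrt{124 \cdot 125} = 20542 - \sqrt{15500} = 20542 - 10 \sqrt{155}$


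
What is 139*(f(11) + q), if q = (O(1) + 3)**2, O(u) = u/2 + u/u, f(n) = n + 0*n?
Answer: 17375/4 ≈ 4343.8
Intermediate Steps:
f(n) = n (f(n) = n + 0 = n)
O(u) = 1 + u/2 (O(u) = u*(1/2) + 1 = u/2 + 1 = 1 + u/2)
q = 81/4 (q = ((1 + (1/2)*1) + 3)**2 = ((1 + 1/2) + 3)**2 = (3/2 + 3)**2 = (9/2)**2 = 81/4 ≈ 20.250)
139*(f(11) + q) = 139*(11 + 81/4) = 139*(125/4) = 17375/4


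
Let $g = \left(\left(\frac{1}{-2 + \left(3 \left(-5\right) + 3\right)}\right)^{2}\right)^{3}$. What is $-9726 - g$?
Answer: $- \frac{73232267137}{7529536} \approx -9726.0$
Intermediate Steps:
$g = \frac{1}{7529536}$ ($g = \left(\left(\frac{1}{-2 + \left(-15 + 3\right)}\right)^{2}\right)^{3} = \left(\left(\frac{1}{-2 - 12}\right)^{2}\right)^{3} = \left(\left(\frac{1}{-14}\right)^{2}\right)^{3} = \left(\left(- \frac{1}{14}\right)^{2}\right)^{3} = \left(\frac{1}{196}\right)^{3} = \frac{1}{7529536} \approx 1.3281 \cdot 10^{-7}$)
$-9726 - g = -9726 - \frac{1}{7529536} = - \frac{73232267137}{7529536}$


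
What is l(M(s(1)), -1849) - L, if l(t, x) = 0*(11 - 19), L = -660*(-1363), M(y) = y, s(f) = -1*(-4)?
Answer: -899580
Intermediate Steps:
s(f) = 4
L = 899580
l(t, x) = 0 (l(t, x) = 0*(-8) = 0)
l(M(s(1)), -1849) - L = 0 - 1*899580 = 0 - 899580 = -899580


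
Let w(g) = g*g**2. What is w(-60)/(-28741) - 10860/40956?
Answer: 711197395/98093033 ≈ 7.2502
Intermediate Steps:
w(g) = g**3
w(-60)/(-28741) - 10860/40956 = (-60)**3/(-28741) - 10860/40956 = -216000*(-1/28741) - 10860*1/40956 = 216000/28741 - 905/3413 = 711197395/98093033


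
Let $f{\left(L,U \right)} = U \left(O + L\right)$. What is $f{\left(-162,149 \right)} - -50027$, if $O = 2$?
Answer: $26187$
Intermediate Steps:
$f{\left(L,U \right)} = U \left(2 + L\right)$
$f{\left(-162,149 \right)} - -50027 = 149 \left(2 - 162\right) - -50027 = 149 \left(-160\right) + 50027 = -23840 + 50027 = 26187$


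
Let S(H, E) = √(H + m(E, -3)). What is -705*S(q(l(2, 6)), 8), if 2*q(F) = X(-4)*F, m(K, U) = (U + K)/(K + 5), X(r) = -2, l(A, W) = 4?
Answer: -705*I*√611/13 ≈ -1340.5*I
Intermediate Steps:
m(K, U) = (K + U)/(5 + K)
q(F) = -F (q(F) = (-2*F)/2 = -F)
S(H, E) = √(H + (-3 + E)/(5 + E)) (S(H, E) = √(H + (E - 3)/(5 + E)) = √(H + (-3 + E)/(5 + E)))
-705*S(q(l(2, 6)), 8) = -705*√(-3 + 8 + (-1*4)*(5 + 8))/√(5 + 8) = -705*√13*√(-3 + 8 - 4*13)/13 = -705*√13*√(-3 + 8 - 52)/13 = -705*I*√611/13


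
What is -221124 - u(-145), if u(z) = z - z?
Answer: -221124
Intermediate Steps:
u(z) = 0
-221124 - u(-145) = -221124 - 1*0 = -221124 + 0 = -221124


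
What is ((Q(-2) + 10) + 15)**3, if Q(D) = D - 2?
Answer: 9261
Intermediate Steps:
Q(D) = -2 + D
((Q(-2) + 10) + 15)**3 = (((-2 - 2) + 10) + 15)**3 = ((-4 + 10) + 15)**3 = (6 + 15)**3 = 21**3 = 9261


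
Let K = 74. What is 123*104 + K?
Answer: 12866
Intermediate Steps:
123*104 + K = 123*104 + 74 = 12792 + 74 = 12866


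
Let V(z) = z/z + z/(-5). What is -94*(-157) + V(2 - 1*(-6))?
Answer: 73787/5 ≈ 14757.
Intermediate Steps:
V(z) = 1 - z/5 (V(z) = 1 + z*(-⅕) = 1 - z/5)
-94*(-157) + V(2 - 1*(-6)) = -94*(-157) + (1 - (2 - 1*(-6))/5) = 14758 + (1 - (2 + 6)/5) = 14758 + (1 - ⅕*8) = 14758 + (1 - 8/5) = 14758 - ⅗ = 73787/5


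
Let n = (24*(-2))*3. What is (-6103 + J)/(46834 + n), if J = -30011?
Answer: -18057/23345 ≈ -0.77348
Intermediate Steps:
n = -144 (n = -48*3 = -144)
(-6103 + J)/(46834 + n) = (-6103 - 30011)/(46834 - 144) = -36114/46690 = -36114*1/46690 = -18057/23345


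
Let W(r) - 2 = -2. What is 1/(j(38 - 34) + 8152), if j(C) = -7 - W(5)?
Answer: 1/8145 ≈ 0.00012277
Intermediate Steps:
W(r) = 0 (W(r) = 2 - 2 = 0)
j(C) = -7 (j(C) = -7 - 1*0 = -7 + 0 = -7)
1/(j(38 - 34) + 8152) = 1/(-7 + 8152) = 1/8145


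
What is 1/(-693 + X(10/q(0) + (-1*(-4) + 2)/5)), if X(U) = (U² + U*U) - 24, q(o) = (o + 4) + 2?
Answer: -225/157627 ≈ -0.0014274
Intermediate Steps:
q(o) = 6 + o (q(o) = (4 + o) + 2 = 6 + o)
X(U) = -24 + 2*U² (X(U) = (U² + U²) - 24 = 2*U² - 24 = -24 + 2*U²)
1/(-693 + X(10/q(0) + (-1*(-4) + 2)/5)) = 1/(-693 + (-24 + 2*(10/(6 + 0) + (-1*(-4) + 2)/5)²)) = 1/(-693 + (-24 + 2*(10/6 + (4 + 2)*(⅕))²)) = 1/(-693 + (-24 + 2*(10*(⅙) + 6*(⅕))²)) = 1/(-693 + (-24 + 2*(5/3 + 6/5)²)) = 1/(-693 + (-24 + 2*(43/15)²)) = 1/(-693 + (-24 + 2*(1849/225))) = 1/(-693 + (-24 + 3698/225)) = 1/(-693 - 1702/225) = 1/(-157627/225) = -225/157627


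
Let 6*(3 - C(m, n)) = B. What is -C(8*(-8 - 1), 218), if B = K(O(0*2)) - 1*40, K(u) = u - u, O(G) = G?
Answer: -29/3 ≈ -9.6667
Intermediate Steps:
K(u) = 0
B = -40 (B = 0 - 1*40 = 0 - 40 = -40)
C(m, n) = 29/3 (C(m, n) = 3 - ⅙*(-40) = 3 + 20/3 = 29/3)
-C(8*(-8 - 1), 218) = -1*29/3 = -29/3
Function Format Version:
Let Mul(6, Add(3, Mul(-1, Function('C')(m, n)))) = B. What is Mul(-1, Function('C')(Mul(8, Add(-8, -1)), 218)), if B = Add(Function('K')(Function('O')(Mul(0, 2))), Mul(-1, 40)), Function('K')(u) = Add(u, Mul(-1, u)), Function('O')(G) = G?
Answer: Rational(-29, 3) ≈ -9.6667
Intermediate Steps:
Function('K')(u) = 0
B = -40 (B = Add(0, Mul(-1, 40)) = Add(0, -40) = -40)
Function('C')(m, n) = Rational(29, 3) (Function('C')(m, n) = Add(3, Mul(Rational(-1, 6), -40)) = Add(3, Rational(20, 3)) = Rational(29, 3))
Mul(-1, Function('C')(Mul(8, Add(-8, -1)), 218)) = Mul(-1, Rational(29, 3)) = Rational(-29, 3)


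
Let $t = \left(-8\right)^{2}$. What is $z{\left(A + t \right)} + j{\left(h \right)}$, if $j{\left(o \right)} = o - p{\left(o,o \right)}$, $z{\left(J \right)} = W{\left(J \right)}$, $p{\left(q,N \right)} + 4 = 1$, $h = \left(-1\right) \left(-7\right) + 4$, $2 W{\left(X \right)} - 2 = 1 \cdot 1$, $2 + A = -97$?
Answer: $\frac{31}{2} \approx 15.5$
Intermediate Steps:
$A = -99$ ($A = -2 - 97 = -99$)
$W{\left(X \right)} = \frac{3}{2}$ ($W{\left(X \right)} = 1 + \frac{1 \cdot 1}{2} = 1 + \frac{1}{2} \cdot 1 = 1 + \frac{1}{2} = \frac{3}{2}$)
$h = 11$ ($h = 7 + 4 = 11$)
$p{\left(q,N \right)} = -3$ ($p{\left(q,N \right)} = -4 + 1 = -3$)
$t = 64$
$z{\left(J \right)} = \frac{3}{2}$
$j{\left(o \right)} = 3 + o$ ($j{\left(o \right)} = o - -3 = o + 3 = 3 + o$)
$z{\left(A + t \right)} + j{\left(h \right)} = \frac{3}{2} + \left(3 + 11\right) = \frac{3}{2} + 14 = \frac{31}{2}$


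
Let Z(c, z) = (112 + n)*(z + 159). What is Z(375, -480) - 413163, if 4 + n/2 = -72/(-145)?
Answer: -64795539/145 ≈ -4.4687e+5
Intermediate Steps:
n = -1016/145 (n = -8 + 2*(-72/(-145)) = -8 + 2*(-72*(-1/145)) = -8 + 2*(72/145) = -8 + 144/145 = -1016/145 ≈ -7.0069)
Z(c, z) = 2420616/145 + 15224*z/145 (Z(c, z) = (112 - 1016/145)*(z + 159) = 15224*(159 + z)/145 = 2420616/145 + 15224*z/145)
Z(375, -480) - 413163 = (2420616/145 + (15224/145)*(-480)) - 413163 = (2420616/145 - 1461504/29) - 413163 = -4886904/145 - 413163 = -64795539/145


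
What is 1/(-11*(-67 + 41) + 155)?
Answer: 1/441 ≈ 0.0022676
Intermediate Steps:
1/(-11*(-67 + 41) + 155) = 1/(-11*(-26) + 155) = 1/(286 + 155) = 1/441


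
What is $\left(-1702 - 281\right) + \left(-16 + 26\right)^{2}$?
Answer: $-1883$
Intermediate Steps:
$\left(-1702 - 281\right) + \left(-16 + 26\right)^{2} = -1983 + 10^{2} = -1983 + 100 = -1883$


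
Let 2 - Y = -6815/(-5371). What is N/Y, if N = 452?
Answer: 2427692/3927 ≈ 618.21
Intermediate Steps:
Y = 3927/5371 (Y = 2 - (-6815)/(-5371) = 2 - (-6815)*(-1)/5371 = 2 - 1*6815/5371 = 2 - 6815/5371 = 3927/5371 ≈ 0.73115)
N/Y = 452/(3927/5371) = 452*(5371/3927) = 2427692/3927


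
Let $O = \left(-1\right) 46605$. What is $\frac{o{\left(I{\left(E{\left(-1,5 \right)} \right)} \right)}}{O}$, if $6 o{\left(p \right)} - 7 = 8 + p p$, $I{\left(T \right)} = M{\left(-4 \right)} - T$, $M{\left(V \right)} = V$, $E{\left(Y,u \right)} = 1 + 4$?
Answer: $- \frac{16}{46605} \approx -0.00034331$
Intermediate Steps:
$E{\left(Y,u \right)} = 5$
$I{\left(T \right)} = -4 - T$
$o{\left(p \right)} = \frac{5}{2} + \frac{p^{2}}{6}$ ($o{\left(p \right)} = \frac{7}{6} + \frac{8 + p p}{6} = \frac{7}{6} + \frac{8 + p^{2}}{6} = \frac{7}{6} + \left(\frac{4}{3} + \frac{p^{2}}{6}\right) = \frac{5}{2} + \frac{p^{2}}{6}$)
$O = -46605$
$\frac{o{\left(I{\left(E{\left(-1,5 \right)} \right)} \right)}}{O} = \frac{\frac{5}{2} + \frac{\left(-4 - 5\right)^{2}}{6}}{-46605} = \left(\frac{5}{2} + \frac{\left(-4 - 5\right)^{2}}{6}\right) \left(- \frac{1}{46605}\right) = \left(\frac{5}{2} + \frac{\left(-9\right)^{2}}{6}\right) \left(- \frac{1}{46605}\right) = \left(\frac{5}{2} + \frac{1}{6} \cdot 81\right) \left(- \frac{1}{46605}\right) = \left(\frac{5}{2} + \frac{27}{2}\right) \left(- \frac{1}{46605}\right) = 16 \left(- \frac{1}{46605}\right) = - \frac{16}{46605}$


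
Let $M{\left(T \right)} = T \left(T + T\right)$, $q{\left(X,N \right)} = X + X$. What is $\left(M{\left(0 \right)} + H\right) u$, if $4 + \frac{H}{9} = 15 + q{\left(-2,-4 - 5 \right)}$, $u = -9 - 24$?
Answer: $-2079$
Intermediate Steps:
$q{\left(X,N \right)} = 2 X$
$M{\left(T \right)} = 2 T^{2}$ ($M{\left(T \right)} = T 2 T = 2 T^{2}$)
$u = -33$ ($u = -9 - 24 = -33$)
$H = 63$ ($H = -36 + 9 \left(15 + 2 \left(-2\right)\right) = -36 + 9 \left(15 - 4\right) = -36 + 9 \cdot 11 = -36 + 99 = 63$)
$\left(M{\left(0 \right)} + H\right) u = \left(2 \cdot 0^{2} + 63\right) \left(-33\right) = \left(2 \cdot 0 + 63\right) \left(-33\right) = \left(0 + 63\right) \left(-33\right) = 63 \left(-33\right) = -2079$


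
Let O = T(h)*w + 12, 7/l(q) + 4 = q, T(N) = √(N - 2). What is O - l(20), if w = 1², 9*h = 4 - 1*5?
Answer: 185/16 + I*√19/3 ≈ 11.563 + 1.453*I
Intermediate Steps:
h = -⅑ (h = (4 - 1*5)/9 = (4 - 5)/9 = (⅑)*(-1) = -⅑ ≈ -0.11111)
w = 1
T(N) = √(-2 + N)
l(q) = 7/(-4 + q)
O = 12 + I*√19/3 (O = √(-2 - ⅑)*1 + 12 = √(-19/9)*1 + 12 = (I*√19/3)*1 + 12 = I*√19/3 + 12 = 12 + I*√19/3 ≈ 12.0 + 1.453*I)
O - l(20) = (12 + I*√19/3) - 7/(-4 + 20) = (12 + I*√19/3) - 7/16 = 185/16 + I*√19/3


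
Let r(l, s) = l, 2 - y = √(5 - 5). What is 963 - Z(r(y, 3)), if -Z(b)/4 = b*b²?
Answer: 995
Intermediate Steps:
y = 2 (y = 2 - √(5 - 5) = 2 - √0 = 2 - 1*0 = 2 + 0 = 2)
Z(b) = -4*b³ (Z(b) = -4*b*b² = -4*b³)
963 - Z(r(y, 3)) = 963 - (-4)*2³ = 963 - (-4)*8 = 963 - 1*(-32) = 963 + 32 = 995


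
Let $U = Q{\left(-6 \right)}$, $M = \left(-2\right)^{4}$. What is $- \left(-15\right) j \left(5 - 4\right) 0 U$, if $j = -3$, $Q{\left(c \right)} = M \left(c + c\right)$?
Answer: $0$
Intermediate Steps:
$M = 16$
$Q{\left(c \right)} = 32 c$ ($Q{\left(c \right)} = 16 \left(c + c\right) = 16 \cdot 2 c = 32 c$)
$U = -192$ ($U = 32 \left(-6\right) = -192$)
$- \left(-15\right) j \left(5 - 4\right) 0 U = - \left(-15\right) \left(-3\right) \left(5 - 4\right) 0 \left(-192\right) = \left(-1\right) 45 \cdot 1 \cdot 0 \left(-192\right) = \left(-45\right) 0 \left(-192\right) = 0 \left(-192\right) = 0$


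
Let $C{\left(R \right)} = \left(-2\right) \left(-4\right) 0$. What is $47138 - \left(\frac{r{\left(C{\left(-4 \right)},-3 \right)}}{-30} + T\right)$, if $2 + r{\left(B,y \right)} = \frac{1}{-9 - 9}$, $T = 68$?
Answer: $\frac{25417763}{540} \approx 47070.0$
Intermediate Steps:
$C{\left(R \right)} = 0$ ($C{\left(R \right)} = 8 \cdot 0 = 0$)
$r{\left(B,y \right)} = - \frac{37}{18}$ ($r{\left(B,y \right)} = -2 + \frac{1}{-9 - 9} = -2 + \frac{1}{-18} = -2 - \frac{1}{18} = - \frac{37}{18}$)
$47138 - \left(\frac{r{\left(C{\left(-4 \right)},-3 \right)}}{-30} + T\right) = 47138 - \left(- \frac{37}{18 \left(-30\right)} + 68\right) = 47138 - \left(\left(- \frac{37}{18}\right) \left(- \frac{1}{30}\right) + 68\right) = 47138 - \left(\frac{37}{540} + 68\right) = 47138 - \frac{36757}{540} = \frac{25417763}{540}$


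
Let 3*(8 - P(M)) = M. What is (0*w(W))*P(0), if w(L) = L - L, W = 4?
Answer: 0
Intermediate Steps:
P(M) = 8 - M/3
w(L) = 0
(0*w(W))*P(0) = (0*0)*(8 - ⅓*0) = 0*(8 + 0) = 0*8 = 0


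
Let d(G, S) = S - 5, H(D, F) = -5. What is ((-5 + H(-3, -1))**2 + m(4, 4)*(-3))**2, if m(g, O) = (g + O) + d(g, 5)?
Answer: 5776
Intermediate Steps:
d(G, S) = -5 + S
m(g, O) = O + g (m(g, O) = (g + O) + (-5 + 5) = (O + g) + 0 = O + g)
((-5 + H(-3, -1))**2 + m(4, 4)*(-3))**2 = ((-5 - 5)**2 + (4 + 4)*(-3))**2 = ((-10)**2 + 8*(-3))**2 = (100 - 24)**2 = 76**2 = 5776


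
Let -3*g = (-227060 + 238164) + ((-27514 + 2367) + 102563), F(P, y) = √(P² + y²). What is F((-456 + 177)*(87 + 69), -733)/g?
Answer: -3*√1894875865/88520 ≈ -1.4753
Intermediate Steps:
g = -88520/3 (g = -((-227060 + 238164) + ((-27514 + 2367) + 102563))/3 = -(11104 + (-25147 + 102563))/3 = -(11104 + 77416)/3 = -⅓*88520 = -88520/3 ≈ -29507.)
F((-456 + 177)*(87 + 69), -733)/g = √(((-456 + 177)*(87 + 69))² + (-733)²)/(-88520/3) = √((-279*156)² + 537289)*(-3/88520) = √((-43524)² + 537289)*(-3/88520) = √(1894338576 + 537289)*(-3/88520) = √1894875865*(-3/88520) = -3*√1894875865/88520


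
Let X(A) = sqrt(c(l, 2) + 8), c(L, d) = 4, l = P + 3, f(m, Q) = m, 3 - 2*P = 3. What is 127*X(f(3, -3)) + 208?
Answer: 208 + 254*sqrt(3) ≈ 647.94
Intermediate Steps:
P = 0 (P = 3/2 - 1/2*3 = 3/2 - 3/2 = 0)
l = 3 (l = 0 + 3 = 3)
X(A) = 2*sqrt(3) (X(A) = sqrt(4 + 8) = sqrt(12) = 2*sqrt(3))
127*X(f(3, -3)) + 208 = 127*(2*sqrt(3)) + 208 = 254*sqrt(3) + 208 = 208 + 254*sqrt(3)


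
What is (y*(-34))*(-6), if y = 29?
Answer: 5916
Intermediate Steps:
(y*(-34))*(-6) = (29*(-34))*(-6) = -986*(-6) = 5916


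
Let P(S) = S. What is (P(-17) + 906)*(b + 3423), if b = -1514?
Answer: 1697101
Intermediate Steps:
(P(-17) + 906)*(b + 3423) = (-17 + 906)*(-1514 + 3423) = 889*1909 = 1697101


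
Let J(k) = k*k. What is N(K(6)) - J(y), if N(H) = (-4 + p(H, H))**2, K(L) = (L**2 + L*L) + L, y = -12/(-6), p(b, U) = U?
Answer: 5472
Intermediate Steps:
y = 2 (y = -12*(-1/6) = 2)
J(k) = k**2
K(L) = L + 2*L**2 (K(L) = (L**2 + L**2) + L = 2*L**2 + L = L + 2*L**2)
N(H) = (-4 + H)**2
N(K(6)) - J(y) = (-4 + 6*(1 + 2*6))**2 - 1*2**2 = (-4 + 6*(1 + 12))**2 - 1*4 = (-4 + 6*13)**2 - 4 = (-4 + 78)**2 - 4 = 74**2 - 4 = 5476 - 4 = 5472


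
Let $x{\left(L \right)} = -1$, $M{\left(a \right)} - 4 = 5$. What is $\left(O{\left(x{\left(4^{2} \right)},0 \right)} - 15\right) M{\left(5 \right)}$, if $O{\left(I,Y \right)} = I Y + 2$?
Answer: $-117$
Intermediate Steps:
$M{\left(a \right)} = 9$ ($M{\left(a \right)} = 4 + 5 = 9$)
$O{\left(I,Y \right)} = 2 + I Y$
$\left(O{\left(x{\left(4^{2} \right)},0 \right)} - 15\right) M{\left(5 \right)} = \left(\left(2 - 0\right) - 15\right) 9 = \left(\left(2 + 0\right) - 15\right) 9 = \left(2 - 15\right) 9 = \left(-13\right) 9 = -117$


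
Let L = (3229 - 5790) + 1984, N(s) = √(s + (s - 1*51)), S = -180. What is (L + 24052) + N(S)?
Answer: 23475 + I*√411 ≈ 23475.0 + 20.273*I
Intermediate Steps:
N(s) = √(-51 + 2*s) (N(s) = √(s + (s - 51)) = √(s + (-51 + s)) = √(-51 + 2*s))
L = -577 (L = -2561 + 1984 = -577)
(L + 24052) + N(S) = (-577 + 24052) + √(-51 + 2*(-180)) = 23475 + √(-51 - 360) = 23475 + √(-411) = 23475 + I*√411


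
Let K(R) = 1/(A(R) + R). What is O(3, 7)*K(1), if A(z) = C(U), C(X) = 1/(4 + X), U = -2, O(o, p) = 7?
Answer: 14/3 ≈ 4.6667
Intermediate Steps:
A(z) = ½ (A(z) = 1/(4 - 2) = 1/2 = ½)
K(R) = 1/(½ + R)
O(3, 7)*K(1) = 7*(2/(1 + 2*1)) = 7*(2/(1 + 2)) = 7*(2/3) = 7*(2*(⅓)) = 7*(⅔) = 14/3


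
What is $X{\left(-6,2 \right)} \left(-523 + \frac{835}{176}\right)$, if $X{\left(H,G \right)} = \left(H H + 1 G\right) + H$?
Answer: $- \frac{182426}{11} \approx -16584.0$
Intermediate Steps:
$X{\left(H,G \right)} = G + H + H^{2}$ ($X{\left(H,G \right)} = \left(H^{2} + G\right) + H = \left(G + H^{2}\right) + H = G + H + H^{2}$)
$X{\left(-6,2 \right)} \left(-523 + \frac{835}{176}\right) = \left(2 - 6 + \left(-6\right)^{2}\right) \left(-523 + \frac{835}{176}\right) = \left(2 - 6 + 36\right) \left(-523 + 835 \cdot \frac{1}{176}\right) = 32 \left(-523 + \frac{835}{176}\right) = 32 \left(- \frac{91213}{176}\right) = - \frac{182426}{11}$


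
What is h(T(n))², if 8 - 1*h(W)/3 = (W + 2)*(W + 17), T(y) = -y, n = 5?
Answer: 17424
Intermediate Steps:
h(W) = 24 - 3*(2 + W)*(17 + W) (h(W) = 24 - 3*(W + 2)*(W + 17) = 24 - 3*(2 + W)*(17 + W))
h(T(n))² = (-78 - (-57)*5 - 3*(-1*5)²)² = (-78 - 57*(-5) - 3*(-5)²)² = (-78 + 285 - 3*25)² = (-78 + 285 - 75)² = 132² = 17424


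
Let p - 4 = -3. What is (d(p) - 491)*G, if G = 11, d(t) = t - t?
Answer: -5401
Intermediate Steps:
p = 1 (p = 4 - 3 = 1)
d(t) = 0
(d(p) - 491)*G = (0 - 491)*11 = -491*11 = -5401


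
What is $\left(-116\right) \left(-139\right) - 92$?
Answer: $16032$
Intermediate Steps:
$\left(-116\right) \left(-139\right) - 92 = 16124 - 92 = 16032$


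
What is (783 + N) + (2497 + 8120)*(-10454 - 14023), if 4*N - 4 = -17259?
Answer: -1039503359/4 ≈ -2.5988e+8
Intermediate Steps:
N = -17255/4 (N = 1 + (1/4)*(-17259) = 1 - 17259/4 = -17255/4 ≈ -4313.8)
(783 + N) + (2497 + 8120)*(-10454 - 14023) = (783 - 17255/4) + (2497 + 8120)*(-10454 - 14023) = -14123/4 + 10617*(-24477) = -14123/4 - 259872309 = -1039503359/4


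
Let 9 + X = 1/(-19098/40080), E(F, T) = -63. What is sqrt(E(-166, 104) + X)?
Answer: 4*I*sqrt(46920603)/3183 ≈ 8.6081*I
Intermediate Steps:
X = -35327/3183 (X = -9 + 1/(-19098/40080) = -9 + 1/(-19098*1/40080) = -9 + 1/(-3183/6680) = -9 - 6680/3183 = -35327/3183 ≈ -11.099)
sqrt(E(-166, 104) + X) = sqrt(-63 - 35327/3183) = sqrt(-235856/3183) = 4*I*sqrt(46920603)/3183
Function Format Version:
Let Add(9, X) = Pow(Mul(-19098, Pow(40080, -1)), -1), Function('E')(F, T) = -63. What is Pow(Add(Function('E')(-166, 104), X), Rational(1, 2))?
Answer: Mul(Rational(4, 3183), I, Pow(46920603, Rational(1, 2))) ≈ Mul(8.6081, I)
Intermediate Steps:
X = Rational(-35327, 3183) (X = Add(-9, Pow(Mul(-19098, Pow(40080, -1)), -1)) = Add(-9, Pow(Mul(-19098, Rational(1, 40080)), -1)) = Add(-9, Pow(Rational(-3183, 6680), -1)) = Add(-9, Rational(-6680, 3183)) = Rational(-35327, 3183) ≈ -11.099)
Pow(Add(Function('E')(-166, 104), X), Rational(1, 2)) = Pow(Add(-63, Rational(-35327, 3183)), Rational(1, 2)) = Pow(Rational(-235856, 3183), Rational(1, 2)) = Mul(Rational(4, 3183), I, Pow(46920603, Rational(1, 2)))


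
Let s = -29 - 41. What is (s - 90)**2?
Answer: 25600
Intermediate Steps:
s = -70
(s - 90)**2 = (-70 - 90)**2 = (-160)**2 = 25600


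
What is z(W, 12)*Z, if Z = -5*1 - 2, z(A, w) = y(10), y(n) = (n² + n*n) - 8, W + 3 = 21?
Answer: -1344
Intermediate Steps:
W = 18 (W = -3 + 21 = 18)
y(n) = -8 + 2*n² (y(n) = (n² + n²) - 8 = 2*n² - 8 = -8 + 2*n²)
z(A, w) = 192 (z(A, w) = -8 + 2*10² = -8 + 2*100 = -8 + 200 = 192)
Z = -7 (Z = -5 - 2 = -7)
z(W, 12)*Z = 192*(-7) = -1344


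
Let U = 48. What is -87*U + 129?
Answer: -4047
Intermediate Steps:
-87*U + 129 = -87*48 + 129 = -4176 + 129 = -4047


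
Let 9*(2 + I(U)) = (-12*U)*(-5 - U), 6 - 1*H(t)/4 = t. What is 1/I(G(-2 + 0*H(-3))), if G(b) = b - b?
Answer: -½ ≈ -0.50000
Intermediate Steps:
H(t) = 24 - 4*t
G(b) = 0
I(U) = -2 - 4*U*(-5 - U)/3 (I(U) = -2 + ((-12*U)*(-5 - U))/9 = -2 + (-12*U*(-5 - U))/9 = -2 - 4*U*(-5 - U)/3)
1/I(G(-2 + 0*H(-3))) = 1/(-2 + (4/3)*0² + (20/3)*0) = 1/(-2 + (4/3)*0 + 0) = 1/(-2 + 0 + 0) = 1/(-2) = -½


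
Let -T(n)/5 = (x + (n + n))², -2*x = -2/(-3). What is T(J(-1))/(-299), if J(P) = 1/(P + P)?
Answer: 80/2691 ≈ 0.029729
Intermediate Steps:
J(P) = 1/(2*P)
x = -⅓ (x = -(-1)/(-3) = -(-1)*(-1)/3 = -½*⅔ = -⅓ ≈ -0.33333)
T(n) = -5*(-⅓ + 2*n)² (T(n) = -5*(-⅓ + (n + n))² = -5*(-⅓ + 2*n)²)
T(J(-1))/(-299) = -5*(-1 + 6*((½)/(-1)))²/9/(-299) = -5*(-1 + 6*((½)*(-1)))²/9*(-1/299) = -5*(-1 + 6*(-½))²/9*(-1/299) = -5*(-1 - 3)²/9*(-1/299) = -5/9*(-4)²*(-1/299) = -5/9*16*(-1/299) = -80/9*(-1/299) = 80/2691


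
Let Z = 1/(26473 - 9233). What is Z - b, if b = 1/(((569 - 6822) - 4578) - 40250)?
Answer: 68321/880636440 ≈ 7.7581e-5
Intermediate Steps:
Z = 1/17240 ≈ 5.8005e-5
b = -1/51081 (b = 1/((-6253 - 4578) - 40250) = 1/(-10831 - 40250) = 1/(-51081) = -1/51081 ≈ -1.9577e-5)
Z - b = 1/17240 - 1*(-1/51081) = 1/17240 + 1/51081 = 68321/880636440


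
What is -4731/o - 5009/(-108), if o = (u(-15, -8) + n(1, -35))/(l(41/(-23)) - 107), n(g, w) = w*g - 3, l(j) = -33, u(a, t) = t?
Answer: -35651153/2484 ≈ -14352.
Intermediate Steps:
n(g, w) = -3 + g*w (n(g, w) = g*w - 3 = -3 + g*w)
o = 23/70 (o = (-8 + (-3 + 1*(-35)))/(-33 - 107) = (-8 + (-3 - 35))/(-140) = (-8 - 38)*(-1/140) = -46*(-1/140) = 23/70 ≈ 0.32857)
-4731/o - 5009/(-108) = -4731/23/70 - 5009/(-108) = -4731*70/23 - 5009*(-1/108) = -331170/23 + 5009/108 = -35651153/2484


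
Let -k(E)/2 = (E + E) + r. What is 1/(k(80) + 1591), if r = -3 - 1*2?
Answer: 1/1281 ≈ 0.00078064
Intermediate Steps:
r = -5 (r = -3 - 2 = -5)
k(E) = 10 - 4*E (k(E) = -2*((E + E) - 5) = -2*(2*E - 5) = -2*(-5 + 2*E) = 10 - 4*E)
1/(k(80) + 1591) = 1/((10 - 4*80) + 1591) = 1/((10 - 320) + 1591) = 1/(-310 + 1591) = 1/1281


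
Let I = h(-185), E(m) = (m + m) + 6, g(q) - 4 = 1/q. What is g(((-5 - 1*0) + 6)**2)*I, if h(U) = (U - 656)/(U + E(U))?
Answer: 4205/549 ≈ 7.6594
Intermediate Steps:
g(q) = 4 + 1/q
E(m) = 6 + 2*m (E(m) = 2*m + 6 = 6 + 2*m)
h(U) = (-656 + U)/(6 + 3*U) (h(U) = (U - 656)/(U + (6 + 2*U)) = (-656 + U)/(6 + 3*U))
I = 841/549 (I = (-656 - 185)/(3*(2 - 185)) = (1/3)*(-841)/(-183) = (1/3)*(-1/183)*(-841) = 841/549 ≈ 1.5319)
g(((-5 - 1*0) + 6)**2)*I = (4 + 1/(((-5 - 1*0) + 6)**2))*(841/549) = (4 + 1/(((-5 + 0) + 6)**2))*(841/549) = (4 + 1/((-5 + 6)**2))*(841/549) = (4 + 1/(1**2))*(841/549) = (4 + 1/1)*(841/549) = (4 + 1)*(841/549) = 5*(841/549) = 4205/549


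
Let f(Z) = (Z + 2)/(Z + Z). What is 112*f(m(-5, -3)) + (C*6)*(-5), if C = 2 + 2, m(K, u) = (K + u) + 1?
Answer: -80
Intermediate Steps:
m(K, u) = 1 + K + u
f(Z) = (2 + Z)/(2*Z) (f(Z) = (2 + Z)/((2*Z)) = (2 + Z)*(1/(2*Z)) = (2 + Z)/(2*Z))
C = 4
112*f(m(-5, -3)) + (C*6)*(-5) = 112*((2 + (1 - 5 - 3))/(2*(1 - 5 - 3))) + (4*6)*(-5) = 112*((½)*(2 - 7)/(-7)) + 24*(-5) = 112*((½)*(-⅐)*(-5)) - 120 = 112*(5/14) - 120 = 40 - 120 = -80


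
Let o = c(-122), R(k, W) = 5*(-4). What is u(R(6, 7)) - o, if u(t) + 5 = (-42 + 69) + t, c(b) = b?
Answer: 124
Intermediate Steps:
R(k, W) = -20
u(t) = 22 + t (u(t) = -5 + ((-42 + 69) + t) = -5 + (27 + t) = 22 + t)
o = -122
u(R(6, 7)) - o = (22 - 20) - 1*(-122) = 2 + 122 = 124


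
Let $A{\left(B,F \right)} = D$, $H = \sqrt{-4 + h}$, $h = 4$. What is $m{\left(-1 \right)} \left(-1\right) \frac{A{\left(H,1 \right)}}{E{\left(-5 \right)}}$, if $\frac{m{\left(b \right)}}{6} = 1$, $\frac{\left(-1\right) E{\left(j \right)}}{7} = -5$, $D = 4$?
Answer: $- \frac{24}{35} \approx -0.68571$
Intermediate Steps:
$E{\left(j \right)} = 35$ ($E{\left(j \right)} = \left(-7\right) \left(-5\right) = 35$)
$H = 0$ ($H = \sqrt{-4 + 4} = \sqrt{0} = 0$)
$A{\left(B,F \right)} = 4$
$m{\left(b \right)} = 6$ ($m{\left(b \right)} = 6 \cdot 1 = 6$)
$m{\left(-1 \right)} \left(-1\right) \frac{A{\left(H,1 \right)}}{E{\left(-5 \right)}} = 6 \left(-1\right) \frac{4}{35} = - 6 \cdot 4 \cdot \frac{1}{35} = \left(-6\right) \frac{4}{35} = - \frac{24}{35}$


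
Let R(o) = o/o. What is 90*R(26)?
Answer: 90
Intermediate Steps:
R(o) = 1
90*R(26) = 90*1 = 90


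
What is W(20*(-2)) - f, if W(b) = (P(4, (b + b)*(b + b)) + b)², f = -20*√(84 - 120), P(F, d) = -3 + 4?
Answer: 1521 + 120*I ≈ 1521.0 + 120.0*I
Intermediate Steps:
P(F, d) = 1
f = -120*I ≈ -120.0*I
W(b) = (1 + b)²
W(20*(-2)) - f = (1 + 20*(-2))² - (-120)*I = (1 - 40)² + 120*I = (-39)² + 120*I = 1521 + 120*I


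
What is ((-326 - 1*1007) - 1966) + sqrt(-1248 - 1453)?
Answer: -3299 + I*sqrt(2701) ≈ -3299.0 + 51.971*I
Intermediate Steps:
((-326 - 1*1007) - 1966) + sqrt(-1248 - 1453) = ((-326 - 1007) - 1966) + sqrt(-2701) = (-1333 - 1966) + I*sqrt(2701) = -3299 + I*sqrt(2701)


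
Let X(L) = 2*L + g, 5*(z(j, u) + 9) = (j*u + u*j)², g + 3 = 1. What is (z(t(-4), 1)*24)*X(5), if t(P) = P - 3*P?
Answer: 40512/5 ≈ 8102.4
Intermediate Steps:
g = -2 (g = -3 + 1 = -2)
t(P) = -2*P
z(j, u) = -9 + 4*j²*u²/5 (z(j, u) = -9 + (j*u + u*j)²/5 = -9 + (j*u + j*u)²/5 = -9 + (2*j*u)²/5 = -9 + (4*j²*u²)/5 = -9 + 4*j²*u²/5)
X(L) = -2 + 2*L (X(L) = 2*L - 2 = -2 + 2*L)
(z(t(-4), 1)*24)*X(5) = ((-9 + (⅘)*(-2*(-4))²*1²)*24)*(-2 + 2*5) = ((-9 + (⅘)*8²*1)*24)*(-2 + 10) = ((-9 + (⅘)*64*1)*24)*8 = ((-9 + 256/5)*24)*8 = ((211/5)*24)*8 = (5064/5)*8 = 40512/5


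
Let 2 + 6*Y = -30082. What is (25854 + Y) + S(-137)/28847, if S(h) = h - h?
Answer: 20840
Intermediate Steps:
S(h) = 0
Y = -5014 (Y = -⅓ + (⅙)*(-30082) = -⅓ - 15041/3 = -5014)
(25854 + Y) + S(-137)/28847 = (25854 - 5014) + 0/28847 = 20840 + 0*(1/28847) = 20840 + 0 = 20840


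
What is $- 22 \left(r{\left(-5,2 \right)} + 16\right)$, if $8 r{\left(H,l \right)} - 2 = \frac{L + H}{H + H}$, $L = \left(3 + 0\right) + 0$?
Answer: $- \frac{7161}{20} \approx -358.05$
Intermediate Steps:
$L = 3$ ($L = 3 + 0 = 3$)
$r{\left(H,l \right)} = \frac{1}{4} + \frac{3 + H}{16 H}$ ($r{\left(H,l \right)} = \frac{1}{4} + \frac{\left(3 + H\right) \frac{1}{H + H}}{8} = \frac{1}{4} + \frac{\left(3 + H\right) \frac{1}{2 H}}{8} = \frac{1}{4} + \frac{\frac{1}{2} \frac{1}{H} \left(3 + H\right)}{8} = \frac{1}{4} + \frac{3 + H}{16 H}$)
$- 22 \left(r{\left(-5,2 \right)} + 16\right) = - 22 \left(\frac{3 + 5 \left(-5\right)}{16 \left(-5\right)} + 16\right) = - 22 \left(\frac{1}{16} \left(- \frac{1}{5}\right) \left(3 - 25\right) + 16\right) = - 22 \left(\frac{1}{16} \left(- \frac{1}{5}\right) \left(-22\right) + 16\right) = - 22 \left(\frac{11}{40} + 16\right) = \left(-22\right) \frac{651}{40} = - \frac{7161}{20}$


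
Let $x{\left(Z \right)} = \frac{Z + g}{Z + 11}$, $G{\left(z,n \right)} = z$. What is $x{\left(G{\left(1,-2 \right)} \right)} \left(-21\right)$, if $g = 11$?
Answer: $-21$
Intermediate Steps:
$x{\left(Z \right)} = 1$ ($x{\left(Z \right)} = \frac{Z + 11}{Z + 11} = \frac{11 + Z}{11 + Z} = 1$)
$x{\left(G{\left(1,-2 \right)} \right)} \left(-21\right) = 1 \left(-21\right) = -21$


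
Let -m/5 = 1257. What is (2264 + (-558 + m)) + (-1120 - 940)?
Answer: -6639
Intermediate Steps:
m = -6285 (m = -5*1257 = -6285)
(2264 + (-558 + m)) + (-1120 - 940) = (2264 + (-558 - 6285)) + (-1120 - 940) = (2264 - 6843) - 2060 = -4579 - 2060 = -6639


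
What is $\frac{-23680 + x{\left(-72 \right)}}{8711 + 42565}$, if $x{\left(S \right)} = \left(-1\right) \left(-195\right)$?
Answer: $- \frac{23485}{51276} \approx -0.45801$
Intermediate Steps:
$x{\left(S \right)} = 195$
$\frac{-23680 + x{\left(-72 \right)}}{8711 + 42565} = \frac{-23680 + 195}{8711 + 42565} = - \frac{23485}{51276}$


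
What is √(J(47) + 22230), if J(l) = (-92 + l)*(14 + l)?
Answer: 3*√2165 ≈ 139.59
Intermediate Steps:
√(J(47) + 22230) = √((-1288 + 47² - 78*47) + 22230) = √((-1288 + 2209 - 3666) + 22230) = √(-2745 + 22230) = √19485 = 3*√2165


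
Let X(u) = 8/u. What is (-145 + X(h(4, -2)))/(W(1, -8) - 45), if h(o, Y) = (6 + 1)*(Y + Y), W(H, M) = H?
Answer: 1017/308 ≈ 3.3019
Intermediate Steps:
h(o, Y) = 14*Y (h(o, Y) = 7*(2*Y) = 14*Y)
(-145 + X(h(4, -2)))/(W(1, -8) - 45) = (-145 + 8/((14*(-2))))/(1 - 45) = (-145 + 8/(-28))/(-44) = (-145 + 8*(-1/28))*(-1/44) = (-145 - 2/7)*(-1/44) = -1017/7*(-1/44) = 1017/308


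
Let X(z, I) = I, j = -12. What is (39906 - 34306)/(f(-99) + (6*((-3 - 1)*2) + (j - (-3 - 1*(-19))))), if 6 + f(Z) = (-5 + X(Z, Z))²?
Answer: 2800/5367 ≈ 0.52171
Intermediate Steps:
f(Z) = -6 + (-5 + Z)²
(39906 - 34306)/(f(-99) + (6*((-3 - 1)*2) + (j - (-3 - 1*(-19))))) = (39906 - 34306)/((-6 + (-5 - 99)²) + (6*((-3 - 1)*2) + (-12 - (-3 - 1*(-19))))) = 5600/((-6 + (-104)²) + (6*(-4*2) + (-12 - (-3 + 19)))) = 5600/((-6 + 10816) + (6*(-8) + (-12 - 1*16))) = 5600/(10810 + (-48 + (-12 - 16))) = 5600/(10810 + (-48 - 28)) = 5600/(10810 - 76) = 5600/10734 = 5600*(1/10734) = 2800/5367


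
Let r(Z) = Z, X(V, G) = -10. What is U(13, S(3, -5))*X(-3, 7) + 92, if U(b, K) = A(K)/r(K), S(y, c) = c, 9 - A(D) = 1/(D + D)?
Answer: 551/5 ≈ 110.20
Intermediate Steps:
A(D) = 9 - 1/(2*D) (A(D) = 9 - 1/(D + D) = 9 - 1/(2*D))
U(b, K) = (9 - 1/(2*K))/K
U(13, S(3, -5))*X(-3, 7) + 92 = ((1/2)*(-1 + 18*(-5))/(-5)**2)*(-10) + 92 = ((1/2)*(1/25)*(-1 - 90))*(-10) + 92 = ((1/2)*(1/25)*(-91))*(-10) + 92 = -91/50*(-10) + 92 = 91/5 + 92 = 551/5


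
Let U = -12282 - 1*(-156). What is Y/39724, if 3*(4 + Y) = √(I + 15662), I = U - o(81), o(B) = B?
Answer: -1/9931 + √3455/119172 ≈ 0.00039254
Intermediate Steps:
U = -12126 (U = -12282 + 156 = -12126)
I = -12207 (I = -12126 - 1*81 = -12126 - 81 = -12207)
Y = -4 + √3455/3 (Y = -4 + √(-12207 + 15662)/3 = -4 + √3455/3 ≈ 15.593)
Y/39724 = (-4 + √3455/3)/39724 = (-4 + √3455/3)*(1/39724) = -1/9931 + √3455/119172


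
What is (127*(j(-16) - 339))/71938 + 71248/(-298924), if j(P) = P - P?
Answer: -4498753399/5375998678 ≈ -0.83682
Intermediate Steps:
j(P) = 0
(127*(j(-16) - 339))/71938 + 71248/(-298924) = (127*(0 - 339))/71938 + 71248/(-298924) = (127*(-339))*(1/71938) + 71248*(-1/298924) = -43053*1/71938 - 17812/74731 = -43053/71938 - 17812/74731 = -4498753399/5375998678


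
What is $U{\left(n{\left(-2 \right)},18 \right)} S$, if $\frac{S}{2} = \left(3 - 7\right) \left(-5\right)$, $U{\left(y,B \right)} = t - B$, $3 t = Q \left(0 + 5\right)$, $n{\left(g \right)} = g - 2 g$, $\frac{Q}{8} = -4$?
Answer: $- \frac{8560}{3} \approx -2853.3$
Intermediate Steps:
$Q = -32$ ($Q = 8 \left(-4\right) = -32$)
$n{\left(g \right)} = - g$
$t = - \frac{160}{3}$ ($t = \frac{\left(-32\right) \left(0 + 5\right)}{3} = \frac{\left(-32\right) 5}{3} = \frac{1}{3} \left(-160\right) = - \frac{160}{3} \approx -53.333$)
$U{\left(y,B \right)} = - \frac{160}{3} - B$
$S = 40$ ($S = 2 \left(3 - 7\right) \left(-5\right) = 2 \left(\left(-4\right) \left(-5\right)\right) = 2 \cdot 20 = 40$)
$U{\left(n{\left(-2 \right)},18 \right)} S = \left(- \frac{160}{3} - 18\right) 40 = \left(- \frac{214}{3}\right) 40 = - \frac{8560}{3}$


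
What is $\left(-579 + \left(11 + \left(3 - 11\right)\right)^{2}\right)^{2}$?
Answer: $324900$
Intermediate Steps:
$\left(-579 + \left(11 + \left(3 - 11\right)\right)^{2}\right)^{2} = \left(-579 + \left(11 - 8\right)^{2}\right)^{2} = \left(-579 + 3^{2}\right)^{2} = \left(-579 + 9\right)^{2} = \left(-570\right)^{2} = 324900$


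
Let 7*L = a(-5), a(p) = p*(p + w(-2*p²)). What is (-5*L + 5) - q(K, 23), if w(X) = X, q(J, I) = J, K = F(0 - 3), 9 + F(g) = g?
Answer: -1256/7 ≈ -179.43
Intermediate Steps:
F(g) = -9 + g
K = -12 (K = -9 + (0 - 3) = -9 - 3 = -12)
a(p) = p*(p - 2*p²)
L = 275/7 (L = ((-5)²*(1 - 2*(-5)))/7 = (25*(1 + 10))/7 = (25*11)/7 = (⅐)*275 = 275/7 ≈ 39.286)
(-5*L + 5) - q(K, 23) = (-5*275/7 + 5) - 1*(-12) = (-1375/7 + 5) + 12 = -1340/7 + 12 = -1256/7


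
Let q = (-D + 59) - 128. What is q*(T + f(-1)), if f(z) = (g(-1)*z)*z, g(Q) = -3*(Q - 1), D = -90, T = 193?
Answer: 4179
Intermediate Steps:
g(Q) = 3 - 3*Q (g(Q) = -3*(-1 + Q) = 3 - 3*Q)
q = 21 (q = (-1*(-90) + 59) - 128 = (90 + 59) - 128 = 149 - 128 = 21)
f(z) = 6*z² (f(z) = ((3 - 3*(-1))*z)*z = ((3 + 3)*z)*z = (6*z)*z = 6*z²)
q*(T + f(-1)) = 21*(193 + 6*(-1)²) = 21*(193 + 6*1) = 21*(193 + 6) = 21*199 = 4179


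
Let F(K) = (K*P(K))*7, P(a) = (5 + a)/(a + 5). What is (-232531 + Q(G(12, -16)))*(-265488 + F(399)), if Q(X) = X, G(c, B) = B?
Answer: 61088934165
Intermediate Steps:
P(a) = 1 (P(a) = (5 + a)/(5 + a) = 1)
F(K) = 7*K (F(K) = (K*1)*7 = K*7 = 7*K)
(-232531 + Q(G(12, -16)))*(-265488 + F(399)) = (-232531 - 16)*(-265488 + 7*399) = -232547*(-265488 + 2793) = -232547*(-262695) = 61088934165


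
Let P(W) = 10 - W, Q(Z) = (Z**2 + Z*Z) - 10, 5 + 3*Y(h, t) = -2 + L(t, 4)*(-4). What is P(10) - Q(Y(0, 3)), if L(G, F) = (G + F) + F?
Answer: -568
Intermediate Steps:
L(G, F) = G + 2*F (L(G, F) = (F + G) + F = G + 2*F)
Y(h, t) = -13 - 4*t/3 (Y(h, t) = -5/3 + (-2 + (t + 2*4)*(-4))/3 = -5/3 + (-2 + (t + 8)*(-4))/3 = -5/3 + (-2 + (8 + t)*(-4))/3 = -5/3 + (-2 + (-32 - 4*t))/3 = -5/3 + (-34 - 4*t)/3 = -5/3 + (-34/3 - 4*t/3) = -13 - 4*t/3)
Q(Z) = -10 + 2*Z**2 (Q(Z) = (Z**2 + Z**2) - 10 = 2*Z**2 - 10 = -10 + 2*Z**2)
P(10) - Q(Y(0, 3)) = (10 - 1*10) - (-10 + 2*(-13 - 4/3*3)**2) = (10 - 10) - (-10 + 2*(-13 - 4)**2) = 0 - (-10 + 2*(-17)**2) = 0 - (-10 + 2*289) = 0 - (-10 + 578) = 0 - 1*568 = 0 - 568 = -568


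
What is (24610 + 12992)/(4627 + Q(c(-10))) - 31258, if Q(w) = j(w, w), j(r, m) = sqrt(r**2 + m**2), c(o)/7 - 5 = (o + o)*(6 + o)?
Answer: -92414334704/2957297 - 3196170*sqrt(2)/2957297 ≈ -31251.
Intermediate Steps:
c(o) = 35 + 14*o*(6 + o) (c(o) = 35 + 7*((o + o)*(6 + o)) = 35 + 7*((2*o)*(6 + o)) = 35 + 7*(2*o*(6 + o)) = 35 + 14*o*(6 + o))
j(r, m) = sqrt(m**2 + r**2)
Q(w) = sqrt(2)*sqrt(w**2) (Q(w) = sqrt(w**2 + w**2) = sqrt(2*w**2) = sqrt(2)*sqrt(w**2))
(24610 + 12992)/(4627 + Q(c(-10))) - 31258 = (24610 + 12992)/(4627 + sqrt(2)*sqrt((35 + 14*(-10)**2 + 84*(-10))**2)) - 31258 = 37602/(4627 + sqrt(2)*sqrt((35 + 14*100 - 840)**2)) - 31258 = 37602/(4627 + sqrt(2)*sqrt((35 + 1400 - 840)**2)) - 31258 = 37602/(4627 + sqrt(2)*sqrt(595**2)) - 31258 = 37602/(4627 + sqrt(2)*sqrt(354025)) - 31258 = 37602/(4627 + sqrt(2)*595) - 31258 = 37602/(4627 + 595*sqrt(2)) - 31258 = -31258 + 37602/(4627 + 595*sqrt(2))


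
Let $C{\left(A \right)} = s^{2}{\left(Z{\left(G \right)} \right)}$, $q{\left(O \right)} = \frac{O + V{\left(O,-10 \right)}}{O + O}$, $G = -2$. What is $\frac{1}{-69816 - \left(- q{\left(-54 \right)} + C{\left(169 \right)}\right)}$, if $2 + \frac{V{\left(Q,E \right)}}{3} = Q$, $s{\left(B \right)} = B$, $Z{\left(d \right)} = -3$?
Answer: $- \frac{18}{1256813} \approx -1.4322 \cdot 10^{-5}$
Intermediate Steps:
$V{\left(Q,E \right)} = -6 + 3 Q$
$q{\left(O \right)} = \frac{-6 + 4 O}{2 O}$ ($q{\left(O \right)} = \frac{O + \left(-6 + 3 O\right)}{O + O} = \frac{-6 + 4 O}{2 O}$)
$C{\left(A \right)} = 9$ ($C{\left(A \right)} = \left(-3\right)^{2} = 9$)
$\frac{1}{-69816 - \left(- q{\left(-54 \right)} + C{\left(169 \right)}\right)} = \frac{1}{-69816 + \left(\left(2 - \frac{3}{-54}\right) - 9\right)} = \frac{1}{-69816 + \left(\left(2 - - \frac{1}{18}\right) - 9\right)} = \frac{1}{-69816 + \left(\left(2 + \frac{1}{18}\right) - 9\right)} = \frac{1}{-69816 + \left(\frac{37}{18} - 9\right)} = \frac{1}{-69816 - \frac{125}{18}} = \frac{1}{- \frac{1256813}{18}} = - \frac{18}{1256813}$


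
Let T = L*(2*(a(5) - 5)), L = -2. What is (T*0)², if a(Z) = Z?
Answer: 0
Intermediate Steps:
T = 0 (T = -4*(5 - 5) = -4*0 = -2*0 = 0)
(T*0)² = (0*0)² = 0² = 0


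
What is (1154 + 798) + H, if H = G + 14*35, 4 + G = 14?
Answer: 2452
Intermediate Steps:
G = 10 (G = -4 + 14 = 10)
H = 500 (H = 10 + 14*35 = 10 + 490 = 500)
(1154 + 798) + H = (1154 + 798) + 500 = 1952 + 500 = 2452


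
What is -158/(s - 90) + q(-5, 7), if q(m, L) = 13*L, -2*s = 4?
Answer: 4265/46 ≈ 92.717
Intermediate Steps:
s = -2 (s = -½*4 = -2)
-158/(s - 90) + q(-5, 7) = -158/(-2 - 90) + 13*7 = -158/(-92) + 91 = -158*(-1/92) + 91 = 79/46 + 91 = 4265/46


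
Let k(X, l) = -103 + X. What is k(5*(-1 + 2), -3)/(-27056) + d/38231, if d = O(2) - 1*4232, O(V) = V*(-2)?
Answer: -55431289/517188968 ≈ -0.10718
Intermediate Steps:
O(V) = -2*V
d = -4236 (d = -2*2 - 1*4232 = -4 - 4232 = -4236)
k(5*(-1 + 2), -3)/(-27056) + d/38231 = (-103 + 5*(-1 + 2))/(-27056) - 4236/38231 = (-103 + 5*1)*(-1/27056) - 4236*1/38231 = (-103 + 5)*(-1/27056) - 4236/38231 = -98*(-1/27056) - 4236/38231 = 49/13528 - 4236/38231 = -55431289/517188968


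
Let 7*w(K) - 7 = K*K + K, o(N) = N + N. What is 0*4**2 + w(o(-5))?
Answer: 97/7 ≈ 13.857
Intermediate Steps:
o(N) = 2*N
w(K) = 1 + K/7 + K**2/7 (w(K) = 1 + (K*K + K)/7 = 1 + (K**2 + K)/7 = 1 + (K + K**2)/7 = 1 + (K/7 + K**2/7) = 1 + K/7 + K**2/7)
0*4**2 + w(o(-5)) = 0*4**2 + (1 + (2*(-5))/7 + (2*(-5))**2/7) = 0*16 + (1 + (1/7)*(-10) + (1/7)*(-10)**2) = 0 + (1 - 10/7 + (1/7)*100) = 0 + (1 - 10/7 + 100/7) = 0 + 97/7 = 97/7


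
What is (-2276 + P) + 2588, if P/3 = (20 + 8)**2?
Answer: 2664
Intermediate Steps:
P = 2352 (P = 3*(20 + 8)**2 = 3*28**2 = 3*784 = 2352)
(-2276 + P) + 2588 = (-2276 + 2352) + 2588 = 76 + 2588 = 2664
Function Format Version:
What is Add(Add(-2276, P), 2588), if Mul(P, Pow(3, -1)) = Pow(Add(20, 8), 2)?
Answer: 2664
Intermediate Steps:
P = 2352 (P = Mul(3, Pow(Add(20, 8), 2)) = Mul(3, Pow(28, 2)) = Mul(3, 784) = 2352)
Add(Add(-2276, P), 2588) = Add(Add(-2276, 2352), 2588) = Add(76, 2588) = 2664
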